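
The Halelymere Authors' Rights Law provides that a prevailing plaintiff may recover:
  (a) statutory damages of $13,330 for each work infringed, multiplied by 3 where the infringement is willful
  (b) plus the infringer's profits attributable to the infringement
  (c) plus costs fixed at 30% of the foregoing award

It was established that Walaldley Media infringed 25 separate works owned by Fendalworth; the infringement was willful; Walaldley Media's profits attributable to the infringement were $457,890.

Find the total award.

Statutory damages: 25 × $13,330 = $333,250
Trebled: 3 × $333,250 = $999,750
Combined award: $999,750 + $457,890 = $1,457,640
Costs: 30% of $1,457,640 = $437,292
Award plus costs: $1,457,640 + $437,292 = $1,894,932

$1,894,932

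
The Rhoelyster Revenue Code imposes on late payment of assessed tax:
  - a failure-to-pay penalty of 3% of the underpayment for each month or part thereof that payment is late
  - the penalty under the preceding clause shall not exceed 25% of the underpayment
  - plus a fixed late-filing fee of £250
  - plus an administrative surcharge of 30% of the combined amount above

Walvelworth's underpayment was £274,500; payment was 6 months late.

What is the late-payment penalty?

£64,558

Accrued rate: 3% × 6 = 18%, capped at 25% → 18%
Failure-to-pay penalty: 18% of £274,500 = £49,410
Penalty before surcharge: £49,410 + £250 = £49,660
Administrative surcharge: 30% of £49,660 = £14,898
Total penalty: £49,660 + £14,898 = £64,558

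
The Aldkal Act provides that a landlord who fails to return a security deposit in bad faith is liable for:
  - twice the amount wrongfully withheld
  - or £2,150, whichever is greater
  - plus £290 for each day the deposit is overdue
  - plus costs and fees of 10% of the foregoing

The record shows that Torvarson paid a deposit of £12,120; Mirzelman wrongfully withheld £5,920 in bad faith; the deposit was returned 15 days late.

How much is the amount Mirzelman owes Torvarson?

Recovery: £17,809

Doubled: 2 × £5,920 = £11,840
Minimum £2,150: £11,840 meets the minimum, no increase.
Late-return penalty: 15 × £290 = £4,350
Damages plus late penalty: £11,840 + £4,350 = £16,190
Costs and fees: 10% of £16,190 = £1,619
Total recovery: £16,190 + £1,619 = £17,809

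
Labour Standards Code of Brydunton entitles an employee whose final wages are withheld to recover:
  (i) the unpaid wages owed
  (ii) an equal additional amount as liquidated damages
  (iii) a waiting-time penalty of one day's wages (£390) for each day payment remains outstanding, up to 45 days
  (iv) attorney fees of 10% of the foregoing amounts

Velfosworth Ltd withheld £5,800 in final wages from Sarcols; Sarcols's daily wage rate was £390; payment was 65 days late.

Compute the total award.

£32,065

Liquidated damages (equal amount): £5,800
Penalty days: min(65, 45) = 45
Waiting-time penalty: 45 × £390 = £17,550
Subtotal: £5,800 + £5,800 + £17,550 = £29,150
Attorney fees: 10% of £29,150 = £2,915
Total award: £29,150 + £2,915 = £32,065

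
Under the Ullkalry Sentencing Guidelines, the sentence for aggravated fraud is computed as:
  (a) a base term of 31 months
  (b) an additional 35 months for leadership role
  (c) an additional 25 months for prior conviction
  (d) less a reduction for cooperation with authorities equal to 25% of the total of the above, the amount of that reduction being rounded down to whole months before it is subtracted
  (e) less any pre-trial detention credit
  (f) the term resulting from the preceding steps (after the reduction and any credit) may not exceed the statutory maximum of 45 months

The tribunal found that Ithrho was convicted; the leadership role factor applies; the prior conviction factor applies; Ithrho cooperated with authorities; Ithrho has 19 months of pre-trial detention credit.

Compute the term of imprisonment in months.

Leadership role enhancement: +35 months
Prior conviction enhancement: +25 months
Adjusted term: 31 months + 35 months + 25 months = 91 months
Cooperation with authorities reduction: 25% of 91 months = 22 months (rounded down)
After reduction: 91 − 22 = 69 months
Less pre-trial detention credit: 69 months − 19 months = 50 months
Cap at 45 months: 50 months exceeds the cap → 45 months

45 months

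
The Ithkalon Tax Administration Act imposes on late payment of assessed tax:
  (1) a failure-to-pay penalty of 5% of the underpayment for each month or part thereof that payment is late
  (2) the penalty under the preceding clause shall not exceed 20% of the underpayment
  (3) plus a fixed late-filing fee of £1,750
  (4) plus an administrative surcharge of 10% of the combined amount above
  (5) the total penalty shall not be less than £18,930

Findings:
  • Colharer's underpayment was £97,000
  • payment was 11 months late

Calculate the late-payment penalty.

Accrued rate: 5% × 11 = 55%, capped at 20% → 20%
Failure-to-pay penalty: 20% of £97,000 = £19,400
Penalty before surcharge: £19,400 + £1,750 = £21,150
Administrative surcharge: 10% of £21,150 = £2,115
Total penalty: £21,150 + £2,115 = £23,265
Minimum £18,930: £23,265 meets the minimum, no increase.

£23,265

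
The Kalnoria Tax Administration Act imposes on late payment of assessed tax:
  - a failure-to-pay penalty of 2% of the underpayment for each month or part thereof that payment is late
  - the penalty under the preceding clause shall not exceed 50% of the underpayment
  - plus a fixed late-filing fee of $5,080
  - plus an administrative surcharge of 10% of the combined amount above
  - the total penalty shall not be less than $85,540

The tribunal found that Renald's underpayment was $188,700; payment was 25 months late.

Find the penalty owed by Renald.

$109,373

Accrued rate: 2% × 25 = 50%, capped at 50% → 50%
Failure-to-pay penalty: 50% of $188,700 = $94,350
Penalty before surcharge: $94,350 + $5,080 = $99,430
Administrative surcharge: 10% of $99,430 = $9,943
Total penalty: $99,430 + $9,943 = $109,373
Minimum $85,540: $109,373 meets the minimum, no increase.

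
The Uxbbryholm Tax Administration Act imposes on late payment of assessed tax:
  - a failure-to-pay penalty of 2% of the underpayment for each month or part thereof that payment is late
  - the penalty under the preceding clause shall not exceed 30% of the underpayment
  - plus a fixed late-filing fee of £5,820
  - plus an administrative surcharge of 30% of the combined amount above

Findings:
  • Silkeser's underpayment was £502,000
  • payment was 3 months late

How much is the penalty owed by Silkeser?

Accrued rate: 2% × 3 = 6%, capped at 30% → 6%
Failure-to-pay penalty: 6% of £502,000 = £30,120
Penalty before surcharge: £30,120 + £5,820 = £35,940
Administrative surcharge: 30% of £35,940 = £10,782
Total penalty: £35,940 + £10,782 = £46,722

£46,722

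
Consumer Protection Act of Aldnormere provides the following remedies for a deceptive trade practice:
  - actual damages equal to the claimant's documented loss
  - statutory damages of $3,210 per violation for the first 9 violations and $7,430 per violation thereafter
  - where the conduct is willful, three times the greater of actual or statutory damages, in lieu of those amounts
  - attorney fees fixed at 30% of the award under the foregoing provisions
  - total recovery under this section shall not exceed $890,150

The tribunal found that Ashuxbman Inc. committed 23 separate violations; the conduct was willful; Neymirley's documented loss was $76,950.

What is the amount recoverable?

Total recovery: $518,349

First 9 violations: 9 × $3,210 = $28,890
Remaining violations: (23 − 9) × $7,430 = $104,020
Statutory damages: $28,890 + $104,020 = $132,910
Greater of actual damages ($76,950) or statutory damages ($132,910): $132,910
Trebled: 3 × $132,910 = $398,730
Attorney fees: 30% of $398,730 = $119,619
Total before cap: $398,730 + $119,619 = $518,349
Cap at $890,150: $518,349 is within the cap, no reduction.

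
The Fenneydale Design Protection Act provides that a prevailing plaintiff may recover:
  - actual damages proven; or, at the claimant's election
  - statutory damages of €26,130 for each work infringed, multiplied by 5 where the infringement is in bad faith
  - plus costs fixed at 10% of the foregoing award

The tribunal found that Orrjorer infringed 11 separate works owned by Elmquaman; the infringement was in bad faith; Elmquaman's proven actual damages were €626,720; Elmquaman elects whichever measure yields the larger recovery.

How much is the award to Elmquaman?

Statutory damages: 11 × €26,130 = €287,430
Multiplied by 5: 5 × €287,430 = €1,437,150
Greater of actual damages (€626,720) or enhanced statutory damages (€1,437,150): €1,437,150
Costs: 10% of €1,437,150 = €143,715
Award plus costs: €1,437,150 + €143,715 = €1,580,865

Award: €1,580,865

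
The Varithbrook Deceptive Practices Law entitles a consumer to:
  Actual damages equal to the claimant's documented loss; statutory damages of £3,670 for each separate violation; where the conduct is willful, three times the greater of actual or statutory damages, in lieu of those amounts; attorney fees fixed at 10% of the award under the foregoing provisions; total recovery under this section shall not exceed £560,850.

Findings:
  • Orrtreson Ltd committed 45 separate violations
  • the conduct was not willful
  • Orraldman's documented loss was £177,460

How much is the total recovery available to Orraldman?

Statutory damages: 45 × £3,670 = £165,150
Conduct not willful: the in-lieu enhancement does not apply.
Actual plus statutory damages: £177,460 + £165,150 = £342,610
Attorney fees: 10% of £342,610 = £34,261
Total before cap: £342,610 + £34,261 = £376,871
Cap at £560,850: £376,871 is within the cap, no reduction.

£376,871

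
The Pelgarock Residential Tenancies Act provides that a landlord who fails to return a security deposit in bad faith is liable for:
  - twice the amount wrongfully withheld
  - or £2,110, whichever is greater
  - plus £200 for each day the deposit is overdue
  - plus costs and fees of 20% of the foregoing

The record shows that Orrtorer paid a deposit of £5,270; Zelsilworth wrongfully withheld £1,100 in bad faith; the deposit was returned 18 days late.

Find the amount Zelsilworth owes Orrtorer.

£6,960

Doubled: 2 × £1,100 = £2,200
Minimum £2,110: £2,200 meets the minimum, no increase.
Late-return penalty: 18 × £200 = £3,600
Damages plus late penalty: £2,200 + £3,600 = £5,800
Costs and fees: 20% of £5,800 = £1,160
Total recovery: £5,800 + £1,160 = £6,960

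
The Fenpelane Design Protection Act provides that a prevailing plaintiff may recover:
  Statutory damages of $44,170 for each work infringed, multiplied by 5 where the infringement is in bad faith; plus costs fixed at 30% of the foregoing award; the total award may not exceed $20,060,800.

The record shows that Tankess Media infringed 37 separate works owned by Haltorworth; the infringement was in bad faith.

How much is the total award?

$10,622,885

Statutory damages: 37 × $44,170 = $1,634,290
Multiplied by 5: 5 × $1,634,290 = $8,171,450
Costs: 30% of $8,171,450 = $2,451,435
Award plus costs: $8,171,450 + $2,451,435 = $10,622,885
Cap at $20,060,800: $10,622,885 is within the cap, no reduction.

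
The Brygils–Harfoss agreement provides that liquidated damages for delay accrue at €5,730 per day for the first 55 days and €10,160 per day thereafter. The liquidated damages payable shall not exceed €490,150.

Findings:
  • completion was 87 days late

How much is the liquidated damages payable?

Liquidated damages: €490,150

First 55 days: 55 × €5,730 = €315,150
Remaining days: (87 − 55) × €10,160 = €325,120
Accrued per-day damages: €315,150 + €325,120 = €640,270
Cap at €490,150: €640,270 exceeds the cap → €490,150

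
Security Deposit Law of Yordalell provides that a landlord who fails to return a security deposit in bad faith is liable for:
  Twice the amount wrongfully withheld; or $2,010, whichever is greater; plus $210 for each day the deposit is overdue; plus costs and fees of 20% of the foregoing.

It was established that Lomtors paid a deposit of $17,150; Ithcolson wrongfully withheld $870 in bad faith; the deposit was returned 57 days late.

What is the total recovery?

Doubled: 2 × $870 = $1,740
Minimum $2,010: $1,740 is below the minimum → $2,010
Late-return penalty: 57 × $210 = $11,970
Damages plus late penalty: $2,010 + $11,970 = $13,980
Costs and fees: 20% of $13,980 = $2,796
Total recovery: $13,980 + $2,796 = $16,776

$16,776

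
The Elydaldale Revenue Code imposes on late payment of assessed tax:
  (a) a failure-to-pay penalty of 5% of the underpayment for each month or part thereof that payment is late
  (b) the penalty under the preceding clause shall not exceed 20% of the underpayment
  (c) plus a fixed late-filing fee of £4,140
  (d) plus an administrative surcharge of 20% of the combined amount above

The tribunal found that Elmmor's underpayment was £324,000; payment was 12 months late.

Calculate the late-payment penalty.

Accrued rate: 5% × 12 = 60%, capped at 20% → 20%
Failure-to-pay penalty: 20% of £324,000 = £64,800
Penalty before surcharge: £64,800 + £4,140 = £68,940
Administrative surcharge: 20% of £68,940 = £13,788
Total penalty: £68,940 + £13,788 = £82,728

£82,728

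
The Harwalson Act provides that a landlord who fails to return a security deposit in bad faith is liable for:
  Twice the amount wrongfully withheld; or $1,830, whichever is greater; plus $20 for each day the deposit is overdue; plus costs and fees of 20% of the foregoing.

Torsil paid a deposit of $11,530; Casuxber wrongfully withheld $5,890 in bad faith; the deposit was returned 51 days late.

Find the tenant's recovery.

Doubled: 2 × $5,890 = $11,780
Minimum $1,830: $11,780 meets the minimum, no increase.
Late-return penalty: 51 × $20 = $1,020
Damages plus late penalty: $11,780 + $1,020 = $12,800
Costs and fees: 20% of $12,800 = $2,560
Total recovery: $12,800 + $2,560 = $15,360

$15,360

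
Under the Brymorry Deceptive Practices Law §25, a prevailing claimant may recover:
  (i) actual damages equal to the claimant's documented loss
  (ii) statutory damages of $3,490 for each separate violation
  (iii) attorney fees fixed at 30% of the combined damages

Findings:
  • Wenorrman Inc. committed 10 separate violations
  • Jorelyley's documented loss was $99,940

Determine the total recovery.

Statutory damages: 10 × $3,490 = $34,900
Combined damages: $99,940 + $34,900 = $134,840
Attorney fees: 30% of $134,840 = $40,452
Total recovery: $134,840 + $40,452 = $175,292

Total recovery: $175,292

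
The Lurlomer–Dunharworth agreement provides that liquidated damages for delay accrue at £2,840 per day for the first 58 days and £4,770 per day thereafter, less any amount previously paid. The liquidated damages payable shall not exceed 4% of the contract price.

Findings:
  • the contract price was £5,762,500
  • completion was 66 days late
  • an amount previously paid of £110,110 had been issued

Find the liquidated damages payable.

First 58 days: 58 × £2,840 = £164,720
Remaining days: (66 − 58) × £4,770 = £38,160
Accrued per-day damages: £164,720 + £38,160 = £202,880
Less amount previously paid: £202,880 − £110,110 = £92,770
Cap: 4% of £5,762,500 = £230,500
Cap at £230,500: £92,770 is within the cap, no reduction.

£92,770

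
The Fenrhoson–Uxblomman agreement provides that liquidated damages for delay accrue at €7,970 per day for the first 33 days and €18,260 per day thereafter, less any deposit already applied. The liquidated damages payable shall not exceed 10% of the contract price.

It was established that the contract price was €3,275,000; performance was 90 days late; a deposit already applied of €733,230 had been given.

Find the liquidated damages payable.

First 33 days: 33 × €7,970 = €263,010
Remaining days: (90 − 33) × €18,260 = €1,040,820
Accrued per-day damages: €263,010 + €1,040,820 = €1,303,830
Less deposit already applied: €1,303,830 − €733,230 = €570,600
Cap: 10% of €3,275,000 = €327,500
Cap at €327,500: €570,600 exceeds the cap → €327,500

€327,500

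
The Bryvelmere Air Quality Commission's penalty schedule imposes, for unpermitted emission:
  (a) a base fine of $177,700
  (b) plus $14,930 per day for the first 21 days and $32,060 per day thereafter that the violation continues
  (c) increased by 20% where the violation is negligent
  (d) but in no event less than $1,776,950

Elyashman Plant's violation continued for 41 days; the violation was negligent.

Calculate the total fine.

$1,776,950

First 21 days: 21 × $14,930 = $313,530
Remaining days: (41 − 21) × $32,060 = $641,200
Per-day component: $313,530 + $641,200 = $954,730
Base plus per-day: $177,700 + $954,730 = $1,132,430
Enhancement: 20% of $1,132,430 = $226,486
Enhanced fine: $1,132,430 + $226,486 = $1,358,916
Minimum $1,776,950: $1,358,916 is below the minimum → $1,776,950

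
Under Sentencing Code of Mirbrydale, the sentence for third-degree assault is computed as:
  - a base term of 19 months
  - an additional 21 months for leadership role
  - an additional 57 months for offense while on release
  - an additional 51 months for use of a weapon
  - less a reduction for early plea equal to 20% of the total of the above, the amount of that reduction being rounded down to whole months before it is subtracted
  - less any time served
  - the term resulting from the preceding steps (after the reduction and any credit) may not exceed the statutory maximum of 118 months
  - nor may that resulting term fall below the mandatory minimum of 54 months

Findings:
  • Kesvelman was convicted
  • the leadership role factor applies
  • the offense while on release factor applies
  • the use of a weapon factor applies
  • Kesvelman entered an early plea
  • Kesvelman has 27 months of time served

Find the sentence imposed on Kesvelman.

92 months

Leadership role enhancement: +21 months
Offense while on release enhancement: +57 months
Use of a weapon enhancement: +51 months
Adjusted term: 19 months + 21 months + 57 months + 51 months = 148 months
Early plea reduction: 20% of 148 months = 29 months (rounded down)
After reduction: 148 − 29 = 119 months
Less time served: 119 months − 27 months = 92 months
Cap at 118 months: 92 months is within the cap, no reduction.
Minimum 54 months: 92 months meets the minimum, no increase.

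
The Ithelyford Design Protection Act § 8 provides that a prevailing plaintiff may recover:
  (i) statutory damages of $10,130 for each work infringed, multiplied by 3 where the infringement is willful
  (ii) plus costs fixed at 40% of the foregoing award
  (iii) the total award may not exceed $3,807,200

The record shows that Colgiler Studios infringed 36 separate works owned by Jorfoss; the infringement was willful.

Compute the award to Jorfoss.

$1,531,656

Statutory damages: 36 × $10,130 = $364,680
Trebled: 3 × $364,680 = $1,094,040
Costs: 40% of $1,094,040 = $437,616
Award plus costs: $1,094,040 + $437,616 = $1,531,656
Cap at $3,807,200: $1,531,656 is within the cap, no reduction.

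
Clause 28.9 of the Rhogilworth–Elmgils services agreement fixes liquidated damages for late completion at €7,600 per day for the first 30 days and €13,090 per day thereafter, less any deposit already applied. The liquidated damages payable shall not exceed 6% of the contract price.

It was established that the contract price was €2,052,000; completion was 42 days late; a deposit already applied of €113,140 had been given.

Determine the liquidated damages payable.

First 30 days: 30 × €7,600 = €228,000
Remaining days: (42 − 30) × €13,090 = €157,080
Accrued per-day damages: €228,000 + €157,080 = €385,080
Less deposit already applied: €385,080 − €113,140 = €271,940
Cap: 6% of €2,052,000 = €123,120
Cap at €123,120: €271,940 exceeds the cap → €123,120

€123,120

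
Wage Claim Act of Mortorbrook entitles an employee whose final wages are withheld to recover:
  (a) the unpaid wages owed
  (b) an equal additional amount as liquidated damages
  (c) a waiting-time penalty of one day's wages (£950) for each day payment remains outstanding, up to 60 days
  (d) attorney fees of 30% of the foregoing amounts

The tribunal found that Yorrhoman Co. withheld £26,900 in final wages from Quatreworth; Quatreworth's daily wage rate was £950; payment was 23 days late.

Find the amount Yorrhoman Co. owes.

£98,345

Liquidated damages (equal amount): £26,900
Penalty days: min(23, 60) = 23
Waiting-time penalty: 23 × £950 = £21,850
Subtotal: £26,900 + £26,900 + £21,850 = £75,650
Attorney fees: 30% of £75,650 = £22,695
Total award: £75,650 + £22,695 = £98,345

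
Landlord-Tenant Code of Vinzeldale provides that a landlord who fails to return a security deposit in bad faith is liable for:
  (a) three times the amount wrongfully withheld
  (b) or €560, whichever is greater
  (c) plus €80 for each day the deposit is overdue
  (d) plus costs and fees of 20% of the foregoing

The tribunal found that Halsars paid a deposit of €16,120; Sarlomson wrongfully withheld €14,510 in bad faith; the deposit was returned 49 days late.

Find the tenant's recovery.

Recovery: €56,940

Trebled: 3 × €14,510 = €43,530
Minimum €560: €43,530 meets the minimum, no increase.
Late-return penalty: 49 × €80 = €3,920
Damages plus late penalty: €43,530 + €3,920 = €47,450
Costs and fees: 20% of €47,450 = €9,490
Total recovery: €47,450 + €9,490 = €56,940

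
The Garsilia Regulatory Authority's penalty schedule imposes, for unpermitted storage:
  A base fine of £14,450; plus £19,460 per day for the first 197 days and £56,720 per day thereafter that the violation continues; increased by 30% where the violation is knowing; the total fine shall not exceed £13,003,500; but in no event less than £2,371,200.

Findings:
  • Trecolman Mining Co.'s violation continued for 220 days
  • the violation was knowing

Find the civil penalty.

First 197 days: 197 × £19,460 = £3,833,620
Remaining days: (220 − 197) × £56,720 = £1,304,560
Per-day component: £3,833,620 + £1,304,560 = £5,138,180
Base plus per-day: £14,450 + £5,138,180 = £5,152,630
Enhancement: 30% of £5,152,630 = £1,545,789
Enhanced fine: £5,152,630 + £1,545,789 = £6,698,419
Cap at £13,003,500: £6,698,419 is within the cap, no reduction.
Minimum £2,371,200: £6,698,419 meets the minimum, no increase.

£6,698,419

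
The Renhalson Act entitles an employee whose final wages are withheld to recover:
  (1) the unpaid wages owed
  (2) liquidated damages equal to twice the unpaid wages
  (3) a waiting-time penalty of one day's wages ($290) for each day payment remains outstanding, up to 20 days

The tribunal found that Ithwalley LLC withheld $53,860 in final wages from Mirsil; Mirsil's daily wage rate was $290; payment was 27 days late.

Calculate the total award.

Doubled: 2 × $53,860 = $107,720
Penalty days: min(27, 20) = 20
Waiting-time penalty: 20 × $290 = $5,800
Total award: $53,860 + $107,720 + $5,800 = $167,380

$167,380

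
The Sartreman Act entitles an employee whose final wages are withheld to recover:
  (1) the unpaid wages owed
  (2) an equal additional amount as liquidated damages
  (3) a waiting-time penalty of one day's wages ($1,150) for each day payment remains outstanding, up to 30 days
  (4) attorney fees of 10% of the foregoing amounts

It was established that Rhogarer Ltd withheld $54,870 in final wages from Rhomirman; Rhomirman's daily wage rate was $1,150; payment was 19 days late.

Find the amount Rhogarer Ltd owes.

$144,749

Liquidated damages (equal amount): $54,870
Penalty days: min(19, 30) = 19
Waiting-time penalty: 19 × $1,150 = $21,850
Subtotal: $54,870 + $54,870 + $21,850 = $131,590
Attorney fees: 10% of $131,590 = $13,159
Total award: $131,590 + $13,159 = $144,749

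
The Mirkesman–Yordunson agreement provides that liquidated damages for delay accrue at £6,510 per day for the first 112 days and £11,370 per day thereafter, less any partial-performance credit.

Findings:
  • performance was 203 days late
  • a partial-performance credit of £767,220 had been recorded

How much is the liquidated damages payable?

First 112 days: 112 × £6,510 = £729,120
Remaining days: (203 − 112) × £11,370 = £1,034,670
Accrued per-day damages: £729,120 + £1,034,670 = £1,763,790
Less partial-performance credit: £1,763,790 − £767,220 = £996,570

£996,570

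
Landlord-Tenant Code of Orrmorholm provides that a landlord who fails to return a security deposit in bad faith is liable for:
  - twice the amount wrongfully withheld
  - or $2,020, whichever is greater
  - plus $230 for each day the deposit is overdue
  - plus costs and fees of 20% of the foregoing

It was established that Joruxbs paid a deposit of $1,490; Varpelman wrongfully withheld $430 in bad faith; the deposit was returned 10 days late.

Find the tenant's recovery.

Doubled: 2 × $430 = $860
Minimum $2,020: $860 is below the minimum → $2,020
Late-return penalty: 10 × $230 = $2,300
Damages plus late penalty: $2,020 + $2,300 = $4,320
Costs and fees: 20% of $4,320 = $864
Total recovery: $4,320 + $864 = $5,184

$5,184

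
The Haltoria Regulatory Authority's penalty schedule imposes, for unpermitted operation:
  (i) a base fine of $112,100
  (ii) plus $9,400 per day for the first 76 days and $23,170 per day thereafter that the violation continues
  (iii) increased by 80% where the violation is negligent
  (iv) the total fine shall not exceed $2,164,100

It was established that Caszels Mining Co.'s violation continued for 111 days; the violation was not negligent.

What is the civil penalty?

$1,637,450

First 76 days: 76 × $9,400 = $714,400
Remaining days: (111 − 76) × $23,170 = $810,950
Per-day component: $714,400 + $810,950 = $1,525,350
Base plus per-day: $112,100 + $1,525,350 = $1,637,450
The violation was not negligent: no 80% increase.
Cap at $2,164,100: $1,637,450 is within the cap, no reduction.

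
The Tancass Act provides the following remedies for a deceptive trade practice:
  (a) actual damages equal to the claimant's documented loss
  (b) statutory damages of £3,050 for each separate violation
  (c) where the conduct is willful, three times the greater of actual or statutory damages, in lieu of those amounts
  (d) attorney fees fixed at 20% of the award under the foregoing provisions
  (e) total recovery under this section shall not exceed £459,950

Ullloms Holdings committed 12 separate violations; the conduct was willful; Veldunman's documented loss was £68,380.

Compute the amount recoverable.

£246,168

Statutory damages: 12 × £3,050 = £36,600
Greater of actual damages (£68,380) or statutory damages (£36,600): £68,380
Trebled: 3 × £68,380 = £205,140
Attorney fees: 20% of £205,140 = £41,028
Total before cap: £205,140 + £41,028 = £246,168
Cap at £459,950: £246,168 is within the cap, no reduction.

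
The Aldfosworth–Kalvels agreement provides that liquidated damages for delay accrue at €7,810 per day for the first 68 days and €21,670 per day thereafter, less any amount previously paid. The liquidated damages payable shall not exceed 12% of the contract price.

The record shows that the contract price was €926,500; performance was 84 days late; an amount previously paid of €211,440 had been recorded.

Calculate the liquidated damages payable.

First 68 days: 68 × €7,810 = €531,080
Remaining days: (84 − 68) × €21,670 = €346,720
Accrued per-day damages: €531,080 + €346,720 = €877,800
Less amount previously paid: €877,800 − €211,440 = €666,360
Cap: 12% of €926,500 = €111,180
Cap at €111,180: €666,360 exceeds the cap → €111,180

€111,180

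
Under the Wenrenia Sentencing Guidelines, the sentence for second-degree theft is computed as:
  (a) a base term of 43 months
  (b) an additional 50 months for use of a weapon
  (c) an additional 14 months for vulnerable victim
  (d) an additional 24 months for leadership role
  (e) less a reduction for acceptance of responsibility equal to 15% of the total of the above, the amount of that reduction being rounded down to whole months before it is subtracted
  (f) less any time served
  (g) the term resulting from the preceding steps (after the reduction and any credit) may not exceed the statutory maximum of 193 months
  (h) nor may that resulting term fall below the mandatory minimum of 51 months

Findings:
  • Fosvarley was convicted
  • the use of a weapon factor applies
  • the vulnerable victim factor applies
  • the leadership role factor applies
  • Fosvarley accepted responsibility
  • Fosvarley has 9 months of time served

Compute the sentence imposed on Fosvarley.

Use of a weapon enhancement: +50 months
Vulnerable victim enhancement: +14 months
Leadership role enhancement: +24 months
Adjusted term: 43 months + 50 months + 14 months + 24 months = 131 months
Acceptance of responsibility reduction: 15% of 131 months = 19 months (rounded down)
After reduction: 131 − 19 = 112 months
Less time served: 112 months − 9 months = 103 months
Cap at 193 months: 103 months is within the cap, no reduction.
Minimum 51 months: 103 months meets the minimum, no increase.

103 months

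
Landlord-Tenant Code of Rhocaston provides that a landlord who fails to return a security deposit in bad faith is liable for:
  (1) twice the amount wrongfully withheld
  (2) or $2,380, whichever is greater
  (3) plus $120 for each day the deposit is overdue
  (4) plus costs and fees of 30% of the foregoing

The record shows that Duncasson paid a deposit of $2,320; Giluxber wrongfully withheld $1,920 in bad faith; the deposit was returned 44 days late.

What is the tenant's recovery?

Doubled: 2 × $1,920 = $3,840
Minimum $2,380: $3,840 meets the minimum, no increase.
Late-return penalty: 44 × $120 = $5,280
Damages plus late penalty: $3,840 + $5,280 = $9,120
Costs and fees: 30% of $9,120 = $2,736
Total recovery: $9,120 + $2,736 = $11,856

$11,856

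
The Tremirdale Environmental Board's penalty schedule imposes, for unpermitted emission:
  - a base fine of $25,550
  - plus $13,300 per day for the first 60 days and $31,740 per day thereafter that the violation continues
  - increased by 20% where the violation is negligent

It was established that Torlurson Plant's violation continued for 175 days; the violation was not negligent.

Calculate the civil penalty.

$4,473,650

First 60 days: 60 × $13,300 = $798,000
Remaining days: (175 − 60) × $31,740 = $3,650,100
Per-day component: $798,000 + $3,650,100 = $4,448,100
Base plus per-day: $25,550 + $4,448,100 = $4,473,650
The violation was not negligent: no 20% increase.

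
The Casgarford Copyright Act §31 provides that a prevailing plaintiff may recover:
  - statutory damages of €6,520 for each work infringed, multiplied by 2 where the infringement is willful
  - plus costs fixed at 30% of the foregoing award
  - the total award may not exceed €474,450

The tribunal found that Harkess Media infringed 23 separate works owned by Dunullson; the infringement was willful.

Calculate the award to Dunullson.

Statutory damages: 23 × €6,520 = €149,960
Doubled: 2 × €149,960 = €299,920
Costs: 30% of €299,920 = €89,976
Award plus costs: €299,920 + €89,976 = €389,896
Cap at €474,450: €389,896 is within the cap, no reduction.

€389,896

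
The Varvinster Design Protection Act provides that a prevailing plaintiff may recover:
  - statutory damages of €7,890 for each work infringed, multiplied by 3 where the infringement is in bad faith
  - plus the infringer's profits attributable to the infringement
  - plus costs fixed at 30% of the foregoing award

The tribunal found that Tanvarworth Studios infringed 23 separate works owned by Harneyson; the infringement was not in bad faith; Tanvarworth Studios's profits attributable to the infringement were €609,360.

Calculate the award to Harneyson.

Award: €1,028,079

Statutory damages: 23 × €7,890 = €181,470
Infringement not in bad faith: no ×3 enhancement.
Combined award: €181,470 + €609,360 = €790,830
Costs: 30% of €790,830 = €237,249
Award plus costs: €790,830 + €237,249 = €1,028,079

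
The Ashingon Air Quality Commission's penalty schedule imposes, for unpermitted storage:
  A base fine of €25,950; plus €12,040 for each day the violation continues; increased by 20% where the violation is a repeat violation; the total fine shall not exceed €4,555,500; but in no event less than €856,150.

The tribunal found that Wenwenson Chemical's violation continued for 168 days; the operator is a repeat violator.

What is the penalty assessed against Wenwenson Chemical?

€2,458,404

Per-day component: 168 × €12,040 = €2,022,720
Base plus per-day: €25,950 + €2,022,720 = €2,048,670
Enhancement: 20% of €2,048,670 = €409,734
Enhanced fine: €2,048,670 + €409,734 = €2,458,404
Cap at €4,555,500: €2,458,404 is within the cap, no reduction.
Minimum €856,150: €2,458,404 meets the minimum, no increase.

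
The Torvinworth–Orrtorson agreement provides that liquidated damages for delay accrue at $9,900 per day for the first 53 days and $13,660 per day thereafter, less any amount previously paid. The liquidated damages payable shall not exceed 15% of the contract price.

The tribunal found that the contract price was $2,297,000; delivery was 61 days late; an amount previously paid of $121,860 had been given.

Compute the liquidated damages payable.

$344,550

First 53 days: 53 × $9,900 = $524,700
Remaining days: (61 − 53) × $13,660 = $109,280
Accrued per-day damages: $524,700 + $109,280 = $633,980
Less amount previously paid: $633,980 − $121,860 = $512,120
Cap: 15% of $2,297,000 = $344,550
Cap at $344,550: $512,120 exceeds the cap → $344,550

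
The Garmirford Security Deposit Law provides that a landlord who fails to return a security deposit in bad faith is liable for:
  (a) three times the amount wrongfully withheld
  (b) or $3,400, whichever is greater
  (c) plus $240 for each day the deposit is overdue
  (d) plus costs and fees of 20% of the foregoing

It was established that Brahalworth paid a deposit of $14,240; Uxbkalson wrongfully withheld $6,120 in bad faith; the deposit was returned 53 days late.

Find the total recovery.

Recovery: $37,296

Trebled: 3 × $6,120 = $18,360
Minimum $3,400: $18,360 meets the minimum, no increase.
Late-return penalty: 53 × $240 = $12,720
Damages plus late penalty: $18,360 + $12,720 = $31,080
Costs and fees: 20% of $31,080 = $6,216
Total recovery: $31,080 + $6,216 = $37,296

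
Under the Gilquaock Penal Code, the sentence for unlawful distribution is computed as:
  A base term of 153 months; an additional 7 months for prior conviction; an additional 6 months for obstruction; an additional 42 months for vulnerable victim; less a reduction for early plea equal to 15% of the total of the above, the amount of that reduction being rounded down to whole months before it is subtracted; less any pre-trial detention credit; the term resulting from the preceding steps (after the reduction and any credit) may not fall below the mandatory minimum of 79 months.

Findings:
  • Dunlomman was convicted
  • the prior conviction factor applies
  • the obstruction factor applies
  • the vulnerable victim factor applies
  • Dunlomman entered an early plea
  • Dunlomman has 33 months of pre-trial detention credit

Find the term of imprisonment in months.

Prior conviction enhancement: +7 months
Obstruction enhancement: +6 months
Vulnerable victim enhancement: +42 months
Adjusted term: 153 months + 7 months + 6 months + 42 months = 208 months
Early plea reduction: 15% of 208 months = 31 months (rounded down)
After reduction: 208 − 31 = 177 months
Less pre-trial detention credit: 177 months − 33 months = 144 months
Minimum 79 months: 144 months meets the minimum, no increase.

144 months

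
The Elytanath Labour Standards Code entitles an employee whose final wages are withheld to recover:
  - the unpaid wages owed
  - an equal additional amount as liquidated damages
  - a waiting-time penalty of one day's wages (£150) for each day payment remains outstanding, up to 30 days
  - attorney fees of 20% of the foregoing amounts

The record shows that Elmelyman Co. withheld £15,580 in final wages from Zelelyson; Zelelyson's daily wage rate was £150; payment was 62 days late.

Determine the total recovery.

£42,792

Liquidated damages (equal amount): £15,580
Penalty days: min(62, 30) = 30
Waiting-time penalty: 30 × £150 = £4,500
Subtotal: £15,580 + £15,580 + £4,500 = £35,660
Attorney fees: 20% of £35,660 = £7,132
Total award: £35,660 + £7,132 = £42,792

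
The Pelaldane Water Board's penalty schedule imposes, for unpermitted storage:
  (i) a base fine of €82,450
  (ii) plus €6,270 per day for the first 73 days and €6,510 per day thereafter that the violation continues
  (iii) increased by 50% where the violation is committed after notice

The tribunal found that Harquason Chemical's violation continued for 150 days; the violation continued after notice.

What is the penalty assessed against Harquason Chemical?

First 73 days: 73 × €6,270 = €457,710
Remaining days: (150 − 73) × €6,510 = €501,270
Per-day component: €457,710 + €501,270 = €958,980
Base plus per-day: €82,450 + €958,980 = €1,041,430
Enhancement: 50% of €1,041,430 = €520,715
Enhanced fine: €1,041,430 + €520,715 = €1,562,145

€1,562,145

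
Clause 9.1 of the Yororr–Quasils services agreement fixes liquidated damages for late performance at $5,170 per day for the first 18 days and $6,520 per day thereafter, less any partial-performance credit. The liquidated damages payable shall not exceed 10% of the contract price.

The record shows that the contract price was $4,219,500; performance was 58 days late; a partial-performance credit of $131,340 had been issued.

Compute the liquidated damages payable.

$222,520

First 18 days: 18 × $5,170 = $93,060
Remaining days: (58 − 18) × $6,520 = $260,800
Accrued per-day damages: $93,060 + $260,800 = $353,860
Less partial-performance credit: $353,860 − $131,340 = $222,520
Cap: 10% of $4,219,500 = $421,950
Cap at $421,950: $222,520 is within the cap, no reduction.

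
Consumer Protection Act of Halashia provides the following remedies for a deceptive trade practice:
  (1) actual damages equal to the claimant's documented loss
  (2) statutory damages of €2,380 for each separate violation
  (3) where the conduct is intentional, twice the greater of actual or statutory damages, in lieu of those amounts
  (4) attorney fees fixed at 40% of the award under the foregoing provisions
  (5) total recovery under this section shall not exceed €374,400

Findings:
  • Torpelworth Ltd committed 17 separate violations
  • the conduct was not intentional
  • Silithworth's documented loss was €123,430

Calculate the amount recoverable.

Statutory damages: 17 × €2,380 = €40,460
Conduct not intentional: the in-lieu enhancement does not apply.
Actual plus statutory damages: €123,430 + €40,460 = €163,890
Attorney fees: 40% of €163,890 = €65,556
Total before cap: €163,890 + €65,556 = €229,446
Cap at €374,400: €229,446 is within the cap, no reduction.

Total recovery: €229,446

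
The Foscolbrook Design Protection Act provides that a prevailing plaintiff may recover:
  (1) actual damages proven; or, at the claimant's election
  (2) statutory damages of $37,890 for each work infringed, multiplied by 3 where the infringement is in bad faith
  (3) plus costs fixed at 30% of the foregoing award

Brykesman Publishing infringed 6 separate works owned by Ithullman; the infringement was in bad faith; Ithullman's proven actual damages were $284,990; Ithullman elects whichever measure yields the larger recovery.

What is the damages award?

Statutory damages: 6 × $37,890 = $227,340
Trebled: 3 × $227,340 = $682,020
Greater of actual damages ($284,990) or enhanced statutory damages ($682,020): $682,020
Costs: 30% of $682,020 = $204,606
Award plus costs: $682,020 + $204,606 = $886,626

$886,626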